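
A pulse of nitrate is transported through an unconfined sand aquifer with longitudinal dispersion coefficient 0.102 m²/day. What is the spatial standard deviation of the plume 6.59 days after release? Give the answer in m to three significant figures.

Dispersive spreading gives a Gaussian with σ² = 2Dt; advection only shifts the center.
σ = √(2 × 0.102 × 6.59) = 1.16 m.

1.16 m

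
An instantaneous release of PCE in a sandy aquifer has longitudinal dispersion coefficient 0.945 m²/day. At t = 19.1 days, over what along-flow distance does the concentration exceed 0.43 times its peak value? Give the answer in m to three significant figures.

15.6 m

The plume is Gaussian with σ = √(2Dt) = √(2 × 0.945 × 19.1) = 6.008 m.
C/C_peak = exp(−Δx²/(2σ²)) = 0.43 ⇒ Δx = σ·√(−2 ln 0.43) = 6.008 × 1.299 = 7.804 m.
Width = 2Δx = 15.6 m.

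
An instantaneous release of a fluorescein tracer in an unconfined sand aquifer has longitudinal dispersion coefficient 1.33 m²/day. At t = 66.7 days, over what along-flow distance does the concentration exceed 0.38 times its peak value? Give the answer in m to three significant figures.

The plume is Gaussian with σ = √(2Dt) = √(2 × 1.33 × 66.7) = 13.32 m.
C/C_peak = exp(−Δx²/(2σ²)) = 0.38 ⇒ Δx = σ·√(−2 ln 0.38) = 13.32 × 1.391 = 18.53 m.
Width = 2Δx = 37.1 m.

37.1 m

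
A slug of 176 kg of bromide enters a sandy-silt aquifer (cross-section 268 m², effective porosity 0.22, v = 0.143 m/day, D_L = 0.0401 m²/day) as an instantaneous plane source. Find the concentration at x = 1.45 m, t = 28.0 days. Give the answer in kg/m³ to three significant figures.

For an instantaneous plane source, C(x,t) = M/(n_e·A·√(4πDt)) · exp(−(x−vt)²/(4Dt)), with n_e·A the pore (flow) area.
Plume center vt = 0.143 × 28.0 = 4.004 m, so the well at 1.45 m is 2.554 m upgradient of the peak.
√(4πDt) = 3.756 m, giving peak height M/(n_e·A·√(4πDt)) = 176/(0.22 × 268 × 3.756) = 0.7947 kg/m³.
(x−vt)²/(4Dt) = (-2.554)²/(4 × 0.0401 × 28.0) = 1.452; exp(−1.452) = 0.2341.
C = 0.7947 × 0.2341 = 0.186 kg/m³.

0.186 kg/m³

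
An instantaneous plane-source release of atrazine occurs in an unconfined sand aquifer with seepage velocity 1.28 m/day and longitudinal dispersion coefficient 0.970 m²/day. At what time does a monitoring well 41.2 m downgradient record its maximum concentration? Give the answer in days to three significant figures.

31.6 days

For the 1D instantaneous-source solution, setting ∂C/∂t = 0 at fixed x gives v²t² + 2Dt − x² = 0, so t = (√(D² + v²x²) − D)/v².
√(D² + v²x²) = √(0.970² + 1.28² × 41.2²) = 52.74; v² = 1.6384.
t = (52.74 − 0.970)/1.6384 = 31.6 days (vs. the pure-advection estimate x/v = 32.2 d).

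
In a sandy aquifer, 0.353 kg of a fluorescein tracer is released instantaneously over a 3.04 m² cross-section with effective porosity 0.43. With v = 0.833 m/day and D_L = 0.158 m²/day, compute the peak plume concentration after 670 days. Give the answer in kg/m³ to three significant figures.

0.00740 kg/m³

The peak of an instantaneous 1D plume sits at x = vt; there the Gaussian factor is 1 and C_max = M/(n_e·A·√(4πDt)), where n_e·A is the pore area the mass is dissolved in.
√(4πDt) = √(4π × 0.158 × 670) = 36.47 m, so C_max = 0.353/(0.43 × 3.04 × 36.47) = 0.00740 kg/m³.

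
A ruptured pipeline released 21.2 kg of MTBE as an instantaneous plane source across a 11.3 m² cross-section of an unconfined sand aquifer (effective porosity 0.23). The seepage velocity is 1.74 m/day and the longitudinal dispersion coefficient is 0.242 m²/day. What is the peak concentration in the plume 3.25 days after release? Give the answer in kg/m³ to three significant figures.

2.59 kg/m³

The peak of an instantaneous 1D plume sits at x = vt; there the Gaussian factor is 1 and C_max = M/(n_e·A·√(4πDt)), where n_e·A is the pore area the mass is dissolved in.
√(4πDt) = √(4π × 0.242 × 3.25) = 3.144 m, so C_max = 21.2/(0.23 × 11.3 × 3.144) = 2.59 kg/m³.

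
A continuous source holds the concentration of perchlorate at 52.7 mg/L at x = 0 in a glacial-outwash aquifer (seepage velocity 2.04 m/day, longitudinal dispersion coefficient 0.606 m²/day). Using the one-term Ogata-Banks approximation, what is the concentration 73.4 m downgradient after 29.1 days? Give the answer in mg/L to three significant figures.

0.477 mg/L

For a continuous step input, C/C₀ ≈ ½·erfc((x−vt)/(2√(Dt))).
vt = 2.04 × 29.1 = 59.364 m and 2√(Dt) = 2√(0.606 × 29.1) = 8.399 m.
Argument (x−vt)/(2√(Dt)) = (73.4 − 59.364)/8.399 = 1.671; ½·erfc(1.671) = 0.009060.
C = 52.7 × 0.009060 = 0.477 mg/L.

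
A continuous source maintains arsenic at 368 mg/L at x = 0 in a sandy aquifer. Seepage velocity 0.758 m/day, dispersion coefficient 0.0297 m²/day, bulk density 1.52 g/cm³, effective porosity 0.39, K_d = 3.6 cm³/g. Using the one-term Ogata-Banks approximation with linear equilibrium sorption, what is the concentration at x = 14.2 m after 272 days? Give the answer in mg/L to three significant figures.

118 mg/L

Retardation factor R = 1 + ρ_b·K_d/n = 1 + 1.52 × 3.6/0.39 = 15.03.
Sorption retards both mechanisms: v_R = v/R = 0.05043 m/day, D_R = D/R = 0.001976 m²/day.
v_R·t = 0.05043 × 272 = 13.71696 m; 2√(D_R t) = 1.466 m; argument = (14.2 − 13.71696)/1.466 = 0.3295.
C = C₀ × ½·erfc(0.3295) = 368 × 0.3206 = 118 mg/L.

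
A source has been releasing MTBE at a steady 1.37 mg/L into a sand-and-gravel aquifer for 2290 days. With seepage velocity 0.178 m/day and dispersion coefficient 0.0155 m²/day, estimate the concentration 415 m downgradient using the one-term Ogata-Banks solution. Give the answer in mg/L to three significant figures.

0.261 mg/L

For a continuous step input, C/C₀ ≈ ½·erfc((x−vt)/(2√(Dt))).
vt = 0.178 × 2290 = 407.62 m and 2√(Dt) = 2√(0.0155 × 2290) = 11.92 m.
Argument (x−vt)/(2√(Dt)) = (415 − 407.62)/11.92 = 0.6191; ½·erfc(0.6191) = 0.1906.
C = 1.37 × 0.1906 = 0.261 mg/L.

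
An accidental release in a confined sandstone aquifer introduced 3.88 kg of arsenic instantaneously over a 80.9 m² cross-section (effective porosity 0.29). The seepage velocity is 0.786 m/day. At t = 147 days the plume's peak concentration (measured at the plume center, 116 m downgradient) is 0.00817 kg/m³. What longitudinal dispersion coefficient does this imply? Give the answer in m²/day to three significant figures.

0.222 m²/day

At the plume center C_max = M/(n_e·A·√(4πDt)), so D = M²/(4πt·(n_e·A·C_max)²).
n_e·A·C_max = 0.29 × 80.9 × 0.00817 = 0.1917 kg/m.
D = 3.88²/(4π × 147 × 0.1917²) = 0.222 m²/day.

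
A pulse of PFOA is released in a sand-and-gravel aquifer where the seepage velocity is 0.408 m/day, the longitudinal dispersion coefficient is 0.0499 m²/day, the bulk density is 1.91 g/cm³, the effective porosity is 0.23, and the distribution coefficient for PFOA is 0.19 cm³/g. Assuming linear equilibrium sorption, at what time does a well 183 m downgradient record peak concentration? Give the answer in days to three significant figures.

1160 days

Retardation factor R = 1 + ρ_b·K_d/n = 1 + 1.91 × 0.19/0.23 = 2.578.
Sorption retards both mechanisms: v_R = v/R = 0.1583 m/day, D_R = D/R = 0.01936 m²/day.
Peak time from v_R²t² + 2D_R t − x² = 0: t = (√(D_R² + v_R²x²) − D_R)/v_R².
√(D_R² + v_R²x²) = √(0.01936² + 0.1583² × 183²) = 28.97; v_R² = 0.02506.
t = (28.97 − 0.01936)/0.02506 = 1160 days.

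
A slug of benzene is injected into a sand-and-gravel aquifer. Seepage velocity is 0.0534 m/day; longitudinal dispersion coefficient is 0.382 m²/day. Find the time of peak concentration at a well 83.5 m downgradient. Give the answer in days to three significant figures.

1440 days

For the 1D instantaneous-source solution, setting ∂C/∂t = 0 at fixed x gives v²t² + 2Dt − x² = 0, so t = (√(D² + v²x²) − D)/v².
√(D² + v²x²) = √(0.382² + 0.0534² × 83.5²) = 4.475; v² = 0.00285156.
t = (4.475 − 0.382)/0.00285156 = 1440 days (vs. the pure-advection estimate x/v = 1560 d).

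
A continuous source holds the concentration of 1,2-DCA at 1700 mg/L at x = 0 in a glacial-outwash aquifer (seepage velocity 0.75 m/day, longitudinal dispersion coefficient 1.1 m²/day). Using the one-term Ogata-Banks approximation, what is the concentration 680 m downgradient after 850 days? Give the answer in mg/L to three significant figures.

277 mg/L

For a continuous step input, C/C₀ ≈ ½·erfc((x−vt)/(2√(Dt))).
vt = 0.75 × 850 = 637.5 m and 2√(Dt) = 2√(1.1 × 850) = 61.16 m.
Argument (x−vt)/(2√(Dt)) = (680 − 637.5)/61.16 = 0.6949; ½·erfc(0.6949) = 0.1629.
C = 1700 × 0.1629 = 277 mg/L.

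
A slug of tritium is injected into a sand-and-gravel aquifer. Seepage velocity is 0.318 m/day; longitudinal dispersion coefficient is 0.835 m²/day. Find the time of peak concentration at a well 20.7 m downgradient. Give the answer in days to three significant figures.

57.4 days

For the 1D instantaneous-source solution, setting ∂C/∂t = 0 at fixed x gives v²t² + 2Dt − x² = 0, so t = (√(D² + v²x²) − D)/v².
√(D² + v²x²) = √(0.835² + 0.318² × 20.7²) = 6.635; v² = 0.101124.
t = (6.635 − 0.835)/0.101124 = 57.4 days (vs. the pure-advection estimate x/v = 65.1 d).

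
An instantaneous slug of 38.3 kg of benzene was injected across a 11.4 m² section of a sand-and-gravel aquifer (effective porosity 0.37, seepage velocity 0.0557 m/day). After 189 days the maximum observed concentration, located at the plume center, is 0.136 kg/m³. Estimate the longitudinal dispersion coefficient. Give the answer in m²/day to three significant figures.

At the plume center C_max = M/(n_e·A·√(4πDt)), so D = M²/(4πt·(n_e·A·C_max)²).
n_e·A·C_max = 0.37 × 11.4 × 0.136 = 0.5736 kg/m.
D = 38.3²/(4π × 189 × 0.5736²) = 1.88 m²/day.

1.88 m²/day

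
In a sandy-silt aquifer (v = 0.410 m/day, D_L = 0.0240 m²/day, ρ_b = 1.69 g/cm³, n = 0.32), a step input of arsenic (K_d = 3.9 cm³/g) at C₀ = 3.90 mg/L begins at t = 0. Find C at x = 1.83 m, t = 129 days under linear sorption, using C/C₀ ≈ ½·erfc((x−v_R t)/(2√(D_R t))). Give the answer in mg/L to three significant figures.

Retardation factor R = 1 + ρ_b·K_d/n = 1 + 1.69 × 3.9/0.32 = 21.60.
Sorption retards both mechanisms: v_R = v/R = 0.01898 m/day, D_R = D/R = 0.001111 m²/day.
v_R·t = 0.01898 × 129 = 2.44842 m; 2√(D_R t) = 0.7571 m; argument = (1.83 − 2.44842)/0.7571 = -0.8168.
C = C₀ × ½·erfc(-0.8168) = 3.90 × 0.8760 = 3.42 mg/L.

3.42 mg/L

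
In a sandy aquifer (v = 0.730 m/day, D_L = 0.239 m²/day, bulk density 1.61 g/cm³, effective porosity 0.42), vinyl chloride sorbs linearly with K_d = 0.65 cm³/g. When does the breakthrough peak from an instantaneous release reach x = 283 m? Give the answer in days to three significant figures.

1350 days

Retardation factor R = 1 + ρ_b·K_d/n = 1 + 1.61 × 0.65/0.42 = 3.492.
Sorption retards both mechanisms: v_R = v/R = 0.2090 m/day, D_R = D/R = 0.06844 m²/day.
Peak time from v_R²t² + 2D_R t − x² = 0: t = (√(D_R² + v_R²x²) − D_R)/v_R².
√(D_R² + v_R²x²) = √(0.06844² + 0.2090² × 283²) = 59.15; v_R² = 0.04368.
t = (59.15 − 0.06844)/0.04368 = 1350 days.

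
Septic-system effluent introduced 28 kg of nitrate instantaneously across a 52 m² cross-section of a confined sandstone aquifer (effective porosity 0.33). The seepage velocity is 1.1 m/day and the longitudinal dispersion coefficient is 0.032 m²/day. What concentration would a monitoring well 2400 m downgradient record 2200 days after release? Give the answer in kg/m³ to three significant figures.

0.0133 kg/m³

For an instantaneous plane source, C(x,t) = M/(n_e·A·√(4πDt)) · exp(−(x−vt)²/(4Dt)), with n_e·A the pore (flow) area.
Plume center vt = 1.1 × 2200 = 2420 m, so the well at 2400 m is 20 m upgradient of the peak.
√(4πDt) = 29.74 m, giving peak height M/(n_e·A·√(4πDt)) = 28/(0.33 × 52 × 29.74) = 0.05487 kg/m³.
(x−vt)²/(4Dt) = (-20)²/(4 × 0.032 × 2200) = 1.420; exp(−1.420) = 0.2417.
C = 0.05487 × 0.2417 = 0.0133 kg/m³.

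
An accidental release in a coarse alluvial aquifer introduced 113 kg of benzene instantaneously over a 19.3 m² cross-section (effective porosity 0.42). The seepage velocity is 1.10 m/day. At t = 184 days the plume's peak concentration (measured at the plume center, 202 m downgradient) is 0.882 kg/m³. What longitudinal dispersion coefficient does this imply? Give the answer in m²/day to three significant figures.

0.108 m²/day

At the plume center C_max = M/(n_e·A·√(4πDt)), so D = M²/(4πt·(n_e·A·C_max)²).
n_e·A·C_max = 0.42 × 19.3 × 0.882 = 7.149 kg/m.
D = 113²/(4π × 184 × 7.149²) = 0.108 m²/day.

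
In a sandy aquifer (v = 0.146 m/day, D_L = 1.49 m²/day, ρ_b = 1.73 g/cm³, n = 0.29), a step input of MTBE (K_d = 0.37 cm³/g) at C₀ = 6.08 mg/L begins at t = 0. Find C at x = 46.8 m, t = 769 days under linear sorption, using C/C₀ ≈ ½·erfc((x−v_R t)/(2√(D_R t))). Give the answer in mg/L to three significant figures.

2.00 mg/L

Retardation factor R = 1 + ρ_b·K_d/n = 1 + 1.73 × 0.37/0.29 = 3.207.
Sorption retards both mechanisms: v_R = v/R = 0.04553 m/day, D_R = D/R = 0.4646 m²/day.
v_R·t = 0.04553 × 769 = 35.01257 m; 2√(D_R t) = 37.80 m; argument = (46.8 − 35.01257)/37.80 = 0.3118.
C = C₀ × ½·erfc(0.3118) = 6.08 × 0.3296 = 2.00 mg/L.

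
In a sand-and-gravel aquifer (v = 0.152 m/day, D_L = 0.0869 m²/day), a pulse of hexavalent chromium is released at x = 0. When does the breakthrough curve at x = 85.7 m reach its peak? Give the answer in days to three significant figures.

560 days

For the 1D instantaneous-source solution, setting ∂C/∂t = 0 at fixed x gives v²t² + 2Dt − x² = 0, so t = (√(D² + v²x²) − D)/v².
√(D² + v²x²) = √(0.0869² + 0.152² × 85.7²) = 13.03; v² = 0.023104.
t = (13.03 − 0.0869)/0.023104 = 560 days (vs. the pure-advection estimate x/v = 564 d).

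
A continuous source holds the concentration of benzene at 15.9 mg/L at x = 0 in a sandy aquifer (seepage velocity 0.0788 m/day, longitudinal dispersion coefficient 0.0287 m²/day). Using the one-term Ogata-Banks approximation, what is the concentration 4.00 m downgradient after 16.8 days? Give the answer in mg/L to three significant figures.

For a continuous step input, C/C₀ ≈ ½·erfc((x−vt)/(2√(Dt))).
vt = 0.0788 × 16.8 = 1.32384 m and 2√(Dt) = 2√(0.0287 × 16.8) = 1.389 m.
Argument (x−vt)/(2√(Dt)) = (4.00 − 1.32384)/1.389 = 1.927; ½·erfc(1.927) = 0.003213.
C = 15.9 × 0.003213 = 0.0511 mg/L.

0.0511 mg/L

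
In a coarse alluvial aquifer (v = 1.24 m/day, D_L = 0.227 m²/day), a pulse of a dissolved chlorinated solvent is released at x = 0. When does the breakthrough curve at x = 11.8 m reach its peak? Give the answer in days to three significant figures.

For the 1D instantaneous-source solution, setting ∂C/∂t = 0 at fixed x gives v²t² + 2Dt − x² = 0, so t = (√(D² + v²x²) − D)/v².
√(D² + v²x²) = √(0.227² + 1.24² × 11.8²) = 14.63; v² = 1.5376.
t = (14.63 − 0.227)/1.5376 = 9.37 days (vs. the pure-advection estimate x/v = 9.52 d).

9.37 days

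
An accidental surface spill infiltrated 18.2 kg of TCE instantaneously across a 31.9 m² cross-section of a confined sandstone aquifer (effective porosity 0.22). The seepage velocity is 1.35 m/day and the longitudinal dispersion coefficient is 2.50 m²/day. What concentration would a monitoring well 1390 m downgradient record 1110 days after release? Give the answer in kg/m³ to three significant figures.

For an instantaneous plane source, C(x,t) = M/(n_e·A·√(4πDt)) · exp(−(x−vt)²/(4Dt)), with n_e·A the pore (flow) area.
Plume center vt = 1.35 × 1110 = 1498.5 m, so the well at 1390 m is 108.5 m upgradient of the peak.
√(4πDt) = 186.7 m, giving peak height M/(n_e·A·√(4πDt)) = 18.2/(0.22 × 31.9 × 186.7) = 0.01389 kg/m³.
(x−vt)²/(4Dt) = (-108.5)²/(4 × 2.50 × 1110) = 1.061; exp(−1.061) = 0.3461.
C = 0.01389 × 0.3461 = 0.00481 kg/m³.

0.00481 kg/m³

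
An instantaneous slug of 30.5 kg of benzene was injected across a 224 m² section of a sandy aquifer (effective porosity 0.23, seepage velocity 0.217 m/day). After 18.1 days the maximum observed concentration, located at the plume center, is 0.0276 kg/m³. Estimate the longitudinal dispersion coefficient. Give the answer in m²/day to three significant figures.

At the plume center C_max = M/(n_e·A·√(4πDt)), so D = M²/(4πt·(n_e·A·C_max)²).
n_e·A·C_max = 0.23 × 224 × 0.0276 = 1.422 kg/m.
D = 30.5²/(4π × 18.1 × 1.422²) = 2.02 m²/day.

2.02 m²/day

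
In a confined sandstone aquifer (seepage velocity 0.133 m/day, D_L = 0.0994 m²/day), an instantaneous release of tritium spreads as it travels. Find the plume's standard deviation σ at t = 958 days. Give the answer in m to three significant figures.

Dispersive spreading gives a Gaussian with σ² = 2Dt; advection only shifts the center.
σ = √(2 × 0.0994 × 958) = 13.8 m.

13.8 m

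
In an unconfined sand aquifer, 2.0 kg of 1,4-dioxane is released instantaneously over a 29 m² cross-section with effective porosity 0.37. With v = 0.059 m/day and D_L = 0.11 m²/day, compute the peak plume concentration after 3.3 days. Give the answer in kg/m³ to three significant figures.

The peak of an instantaneous 1D plume sits at x = vt; there the Gaussian factor is 1 and C_max = M/(n_e·A·√(4πDt)), where n_e·A is the pore area the mass is dissolved in.
√(4πDt) = √(4π × 0.11 × 3.3) = 2.136 m, so C_max = 2.0/(0.37 × 29 × 2.136) = 0.0873 kg/m³.

0.0873 kg/m³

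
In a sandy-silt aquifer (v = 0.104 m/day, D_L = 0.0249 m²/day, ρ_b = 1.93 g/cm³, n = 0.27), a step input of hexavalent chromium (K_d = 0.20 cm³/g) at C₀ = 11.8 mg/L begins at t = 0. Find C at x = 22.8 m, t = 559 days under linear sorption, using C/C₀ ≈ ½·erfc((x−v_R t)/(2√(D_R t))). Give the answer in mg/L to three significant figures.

7.44 mg/L

Retardation factor R = 1 + ρ_b·K_d/n = 1 + 1.93 × 0.20/0.27 = 2.430.
Sorption retards both mechanisms: v_R = v/R = 0.04280 m/day, D_R = D/R = 0.01025 m²/day.
v_R·t = 0.04280 × 559 = 23.9252 m; 2√(D_R t) = 4.787 m; argument = (22.8 − 23.9252)/4.787 = -0.2351.
C = C₀ × ½·erfc(-0.2351) = 11.8 × 0.6302 = 7.44 mg/L.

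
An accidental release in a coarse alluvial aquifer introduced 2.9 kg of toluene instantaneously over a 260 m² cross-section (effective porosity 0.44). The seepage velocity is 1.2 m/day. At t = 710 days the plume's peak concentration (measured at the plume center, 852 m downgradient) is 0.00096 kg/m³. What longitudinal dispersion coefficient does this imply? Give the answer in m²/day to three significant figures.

0.0782 m²/day

At the plume center C_max = M/(n_e·A·√(4πDt)), so D = M²/(4πt·(n_e·A·C_max)²).
n_e·A·C_max = 0.44 × 260 × 0.00096 = 0.1098 kg/m.
D = 2.9²/(4π × 710 × 0.1098²) = 0.0782 m²/day.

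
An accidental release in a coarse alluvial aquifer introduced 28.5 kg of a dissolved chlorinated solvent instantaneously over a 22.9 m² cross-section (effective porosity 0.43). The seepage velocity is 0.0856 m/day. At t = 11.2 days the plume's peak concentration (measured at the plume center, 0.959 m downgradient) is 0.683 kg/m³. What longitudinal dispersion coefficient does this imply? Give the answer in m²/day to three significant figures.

0.128 m²/day

At the plume center C_max = M/(n_e·A·√(4πDt)), so D = M²/(4πt·(n_e·A·C_max)²).
n_e·A·C_max = 0.43 × 22.9 × 0.683 = 6.726 kg/m.
D = 28.5²/(4π × 11.2 × 6.726²) = 0.128 m²/day.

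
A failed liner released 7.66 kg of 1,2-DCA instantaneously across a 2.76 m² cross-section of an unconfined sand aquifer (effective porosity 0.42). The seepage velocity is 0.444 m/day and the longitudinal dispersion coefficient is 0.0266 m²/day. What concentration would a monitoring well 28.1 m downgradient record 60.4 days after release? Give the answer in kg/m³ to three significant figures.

For an instantaneous plane source, C(x,t) = M/(n_e·A·√(4πDt)) · exp(−(x−vt)²/(4Dt)), with n_e·A the pore (flow) area.
Plume center vt = 0.444 × 60.4 = 26.8176 m, so the well at 28.1 m is 1.2824 m downgradient of the peak.
√(4πDt) = 4.493 m, giving peak height M/(n_e·A·√(4πDt)) = 7.66/(0.42 × 2.76 × 4.493) = 1.471 kg/m³.
(x−vt)²/(4Dt) = (1.2824)²/(4 × 0.0266 × 60.4) = 0.2559; exp(−0.2559) = 0.7742.
C = 1.471 × 0.7742 = 1.14 kg/m³.

1.14 kg/m³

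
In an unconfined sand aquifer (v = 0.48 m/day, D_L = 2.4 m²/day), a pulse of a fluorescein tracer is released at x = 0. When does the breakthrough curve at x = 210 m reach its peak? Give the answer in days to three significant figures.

427 days

For the 1D instantaneous-source solution, setting ∂C/∂t = 0 at fixed x gives v²t² + 2Dt − x² = 0, so t = (√(D² + v²x²) − D)/v².
√(D² + v²x²) = √(2.4² + 0.48² × 210²) = 100.8; v² = 0.2304.
t = (100.8 − 2.4)/0.2304 = 427 days (vs. the pure-advection estimate x/v = 438 d).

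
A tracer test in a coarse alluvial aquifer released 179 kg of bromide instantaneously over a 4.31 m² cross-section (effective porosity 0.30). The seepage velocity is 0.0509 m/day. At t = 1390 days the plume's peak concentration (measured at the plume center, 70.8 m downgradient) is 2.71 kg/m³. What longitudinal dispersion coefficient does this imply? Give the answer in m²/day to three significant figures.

0.149 m²/day

At the plume center C_max = M/(n_e·A·√(4πDt)), so D = M²/(4πt·(n_e·A·C_max)²).
n_e·A·C_max = 0.30 × 4.31 × 2.71 = 3.504 kg/m.
D = 179²/(4π × 1390 × 3.504²) = 0.149 m²/day.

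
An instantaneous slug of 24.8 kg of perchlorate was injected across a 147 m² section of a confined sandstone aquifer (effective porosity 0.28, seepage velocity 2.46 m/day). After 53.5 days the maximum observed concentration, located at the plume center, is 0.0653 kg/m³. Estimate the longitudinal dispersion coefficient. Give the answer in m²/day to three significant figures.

0.127 m²/day

At the plume center C_max = M/(n_e·A·√(4πDt)), so D = M²/(4πt·(n_e·A·C_max)²).
n_e·A·C_max = 0.28 × 147 × 0.0653 = 2.688 kg/m.
D = 24.8²/(4π × 53.5 × 2.688²) = 0.127 m²/day.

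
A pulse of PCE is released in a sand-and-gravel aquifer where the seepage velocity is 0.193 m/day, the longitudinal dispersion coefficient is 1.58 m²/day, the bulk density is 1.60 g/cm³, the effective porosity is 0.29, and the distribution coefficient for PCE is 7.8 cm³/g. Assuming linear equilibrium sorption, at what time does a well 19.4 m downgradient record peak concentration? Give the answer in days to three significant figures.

2940 days

Retardation factor R = 1 + ρ_b·K_d/n = 1 + 1.60 × 7.8/0.29 = 44.03.
Sorption retards both mechanisms: v_R = v/R = 0.004383 m/day, D_R = D/R = 0.03588 m²/day.
Peak time from v_R²t² + 2D_R t − x² = 0: t = (√(D_R² + v_R²x²) − D_R)/v_R².
√(D_R² + v_R²x²) = √(0.03588² + 0.004383² × 19.4²) = 0.09229; v_R² = 1.921e-05.
t = (0.09229 − 0.03588)/1.921e-05 = 2940 days.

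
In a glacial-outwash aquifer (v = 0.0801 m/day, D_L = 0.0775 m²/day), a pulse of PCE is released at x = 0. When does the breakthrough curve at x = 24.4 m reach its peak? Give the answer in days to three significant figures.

293 days

For the 1D instantaneous-source solution, setting ∂C/∂t = 0 at fixed x gives v²t² + 2Dt − x² = 0, so t = (√(D² + v²x²) − D)/v².
√(D² + v²x²) = √(0.0775² + 0.0801² × 24.4²) = 1.956; v² = 0.00641601.
t = (1.956 − 0.0775)/0.00641601 = 293 days (vs. the pure-advection estimate x/v = 305 d).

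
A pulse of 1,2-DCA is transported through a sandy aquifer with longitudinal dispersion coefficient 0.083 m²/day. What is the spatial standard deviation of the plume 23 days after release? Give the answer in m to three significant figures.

Dispersive spreading gives a Gaussian with σ² = 2Dt; advection only shifts the center.
σ = √(2 × 0.083 × 23) = 1.95 m.

1.95 m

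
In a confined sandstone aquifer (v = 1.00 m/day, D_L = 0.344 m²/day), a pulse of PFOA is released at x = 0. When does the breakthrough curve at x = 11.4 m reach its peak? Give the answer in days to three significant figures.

11.1 days

For the 1D instantaneous-source solution, setting ∂C/∂t = 0 at fixed x gives v²t² + 2Dt − x² = 0, so t = (√(D² + v²x²) − D)/v².
√(D² + v²x²) = √(0.344² + 1.00² × 11.4²) = 11.41; v² = 1.
t = (11.41 − 0.344)/1 = 11.1 days (vs. the pure-advection estimate x/v = 11.4 d).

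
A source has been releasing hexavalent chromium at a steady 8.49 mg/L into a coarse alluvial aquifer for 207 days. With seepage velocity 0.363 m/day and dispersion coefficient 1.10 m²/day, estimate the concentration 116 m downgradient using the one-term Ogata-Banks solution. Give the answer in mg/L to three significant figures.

For a continuous step input, C/C₀ ≈ ½·erfc((x−vt)/(2√(Dt))).
vt = 0.363 × 207 = 75.141 m and 2√(Dt) = 2√(1.10 × 207) = 30.18 m.
Argument (x−vt)/(2√(Dt)) = (116 − 75.141)/30.18 = 1.354; ½·erfc(1.354) = 0.02776.
C = 8.49 × 0.02776 = 0.236 mg/L.

0.236 mg/L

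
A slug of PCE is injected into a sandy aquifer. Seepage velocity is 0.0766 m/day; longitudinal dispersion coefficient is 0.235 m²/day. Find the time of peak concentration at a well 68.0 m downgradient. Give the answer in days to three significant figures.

For the 1D instantaneous-source solution, setting ∂C/∂t = 0 at fixed x gives v²t² + 2Dt − x² = 0, so t = (√(D² + v²x²) − D)/v².
√(D² + v²x²) = √(0.235² + 0.0766² × 68.0²) = 5.214; v² = 0.00586756.
t = (5.214 − 0.235)/0.00586756 = 849 days (vs. the pure-advection estimate x/v = 888 d).

849 days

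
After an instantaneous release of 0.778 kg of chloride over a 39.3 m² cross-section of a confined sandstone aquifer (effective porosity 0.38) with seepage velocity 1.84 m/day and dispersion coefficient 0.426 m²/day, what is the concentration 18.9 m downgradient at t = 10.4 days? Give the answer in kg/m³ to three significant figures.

0.00696 kg/m³

For an instantaneous plane source, C(x,t) = M/(n_e·A·√(4πDt)) · exp(−(x−vt)²/(4Dt)), with n_e·A the pore (flow) area.
Plume center vt = 1.84 × 10.4 = 19.136 m, so the well at 18.9 m is 0.236 m upgradient of the peak.
√(4πDt) = 7.462 m, giving peak height M/(n_e·A·√(4πDt)) = 0.778/(0.38 × 39.3 × 7.462) = 0.006981 kg/m³.
(x−vt)²/(4Dt) = (-0.236)²/(4 × 0.426 × 10.4) = 0.003143; exp(−0.003143) = 0.9969.
C = 0.006981 × 0.9969 = 0.00696 kg/m³.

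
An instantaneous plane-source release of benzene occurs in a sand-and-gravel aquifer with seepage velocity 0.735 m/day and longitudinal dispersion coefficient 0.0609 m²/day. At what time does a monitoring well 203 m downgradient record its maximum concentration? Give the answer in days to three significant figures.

276 days

For the 1D instantaneous-source solution, setting ∂C/∂t = 0 at fixed x gives v²t² + 2Dt − x² = 0, so t = (√(D² + v²x²) − D)/v².
√(D² + v²x²) = √(0.0609² + 0.735² × 203²) = 149.2; v² = 0.540225.
t = (149.2 − 0.0609)/0.540225 = 276 days (vs. the pure-advection estimate x/v = 276 d).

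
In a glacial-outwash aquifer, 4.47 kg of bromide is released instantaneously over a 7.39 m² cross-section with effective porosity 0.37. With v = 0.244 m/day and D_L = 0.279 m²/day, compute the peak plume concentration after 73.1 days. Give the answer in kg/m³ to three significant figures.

The peak of an instantaneous 1D plume sits at x = vt; there the Gaussian factor is 1 and C_max = M/(n_e·A·√(4πDt)), where n_e·A is the pore area the mass is dissolved in.
√(4πDt) = √(4π × 0.279 × 73.1) = 16.01 m, so C_max = 4.47/(0.37 × 7.39 × 16.01) = 0.102 kg/m³.

0.102 kg/m³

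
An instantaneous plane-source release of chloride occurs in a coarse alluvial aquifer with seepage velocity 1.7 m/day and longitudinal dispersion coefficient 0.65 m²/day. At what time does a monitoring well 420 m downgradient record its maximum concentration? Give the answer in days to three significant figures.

For the 1D instantaneous-source solution, setting ∂C/∂t = 0 at fixed x gives v²t² + 2Dt − x² = 0, so t = (√(D² + v²x²) − D)/v².
√(D² + v²x²) = √(0.65² + 1.7² × 420²) = 714.0; v² = 2.89.
t = (714.0 − 0.65)/2.89 = 247 days (vs. the pure-advection estimate x/v = 247 d).

247 days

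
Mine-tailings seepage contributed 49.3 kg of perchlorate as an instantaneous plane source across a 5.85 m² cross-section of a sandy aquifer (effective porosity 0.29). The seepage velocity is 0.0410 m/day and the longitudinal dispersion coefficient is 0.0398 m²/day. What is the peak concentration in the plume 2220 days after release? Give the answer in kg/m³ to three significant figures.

The peak of an instantaneous 1D plume sits at x = vt; there the Gaussian factor is 1 and C_max = M/(n_e·A·√(4πDt)), where n_e·A is the pore area the mass is dissolved in.
√(4πDt) = √(4π × 0.0398 × 2220) = 33.32 m, so C_max = 49.3/(0.29 × 5.85 × 33.32) = 0.872 kg/m³.

0.872 kg/m³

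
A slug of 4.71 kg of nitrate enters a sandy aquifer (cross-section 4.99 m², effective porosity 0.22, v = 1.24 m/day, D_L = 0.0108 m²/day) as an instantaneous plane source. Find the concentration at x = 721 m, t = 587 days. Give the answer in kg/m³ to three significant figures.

0.0743 kg/m³

For an instantaneous plane source, C(x,t) = M/(n_e·A·√(4πDt)) · exp(−(x−vt)²/(4Dt)), with n_e·A the pore (flow) area.
Plume center vt = 1.24 × 587 = 727.88 m, so the well at 721 m is 6.88 m upgradient of the peak.
√(4πDt) = 8.926 m, giving peak height M/(n_e·A·√(4πDt)) = 4.71/(0.22 × 4.99 × 8.926) = 0.4807 kg/m³.
(x−vt)²/(4Dt) = (-6.88)²/(4 × 0.0108 × 587) = 1.867; exp(−1.867) = 0.1546.
C = 0.4807 × 0.1546 = 0.0743 kg/m³.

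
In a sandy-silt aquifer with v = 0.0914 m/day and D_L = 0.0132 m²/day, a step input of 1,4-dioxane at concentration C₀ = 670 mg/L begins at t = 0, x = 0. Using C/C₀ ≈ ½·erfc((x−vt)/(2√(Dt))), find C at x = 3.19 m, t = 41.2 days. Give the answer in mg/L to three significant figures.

475 mg/L

For a continuous step input, C/C₀ ≈ ½·erfc((x−vt)/(2√(Dt))).
vt = 0.0914 × 41.2 = 3.76568 m and 2√(Dt) = 2√(0.0132 × 41.2) = 1.475 m.
Argument (x−vt)/(2√(Dt)) = (3.19 − 3.76568)/1.475 = -0.3903; ½·erfc(-0.3903) = 0.7095.
C = 670 × 0.7095 = 475 mg/L.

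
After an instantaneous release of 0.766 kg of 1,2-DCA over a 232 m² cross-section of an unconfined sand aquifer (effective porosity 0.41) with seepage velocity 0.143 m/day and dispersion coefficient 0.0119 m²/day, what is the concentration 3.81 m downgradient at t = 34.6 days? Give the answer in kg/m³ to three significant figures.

For an instantaneous plane source, C(x,t) = M/(n_e·A·√(4πDt)) · exp(−(x−vt)²/(4Dt)), with n_e·A the pore (flow) area.
Plume center vt = 0.143 × 34.6 = 4.9478 m, so the well at 3.81 m is 1.1378 m upgradient of the peak.
√(4πDt) = 2.275 m, giving peak height M/(n_e·A·√(4πDt)) = 0.766/(0.41 × 232 × 2.275) = 0.003540 kg/m³.
(x−vt)²/(4Dt) = (-1.1378)²/(4 × 0.0119 × 34.6) = 0.7860; exp(−0.7860) = 0.4557.
C = 0.003540 × 0.4557 = 0.00161 kg/m³.

0.00161 kg/m³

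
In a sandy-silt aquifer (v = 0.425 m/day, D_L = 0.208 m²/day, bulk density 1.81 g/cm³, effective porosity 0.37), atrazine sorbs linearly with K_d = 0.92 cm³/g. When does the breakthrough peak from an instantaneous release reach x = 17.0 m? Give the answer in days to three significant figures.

214 days

Retardation factor R = 1 + ρ_b·K_d/n = 1 + 1.81 × 0.92/0.37 = 5.501.
Sorption retards both mechanisms: v_R = v/R = 0.07726 m/day, D_R = D/R = 0.03781 m²/day.
Peak time from v_R²t² + 2D_R t − x² = 0: t = (√(D_R² + v_R²x²) − D_R)/v_R².
√(D_R² + v_R²x²) = √(0.03781² + 0.07726² × 17.0²) = 1.314; v_R² = 0.005969.
t = (1.314 − 0.03781)/0.005969 = 214 days.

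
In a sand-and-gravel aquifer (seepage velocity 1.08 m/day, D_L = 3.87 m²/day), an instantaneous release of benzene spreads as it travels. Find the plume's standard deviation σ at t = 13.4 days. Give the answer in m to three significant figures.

Dispersive spreading gives a Gaussian with σ² = 2Dt; advection only shifts the center.
σ = √(2 × 3.87 × 13.4) = 10.2 m.

10.2 m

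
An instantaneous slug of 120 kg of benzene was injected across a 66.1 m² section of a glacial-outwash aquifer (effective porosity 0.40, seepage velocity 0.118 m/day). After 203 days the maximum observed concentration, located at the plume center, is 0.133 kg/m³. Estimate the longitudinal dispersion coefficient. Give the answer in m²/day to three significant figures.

At the plume center C_max = M/(n_e·A·√(4πDt)), so D = M²/(4πt·(n_e·A·C_max)²).
n_e·A·C_max = 0.40 × 66.1 × 0.133 = 3.517 kg/m.
D = 120²/(4π × 203 × 3.517²) = 0.456 m²/day.

0.456 m²/day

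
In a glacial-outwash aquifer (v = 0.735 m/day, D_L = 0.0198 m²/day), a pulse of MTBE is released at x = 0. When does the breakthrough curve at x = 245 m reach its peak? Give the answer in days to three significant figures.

For the 1D instantaneous-source solution, setting ∂C/∂t = 0 at fixed x gives v²t² + 2Dt − x² = 0, so t = (√(D² + v²x²) − D)/v².
√(D² + v²x²) = √(0.0198² + 0.735² × 245²) = 180.1; v² = 0.540225.
t = (180.1 − 0.0198)/0.540225 = 333 days (vs. the pure-advection estimate x/v = 333 d).

333 days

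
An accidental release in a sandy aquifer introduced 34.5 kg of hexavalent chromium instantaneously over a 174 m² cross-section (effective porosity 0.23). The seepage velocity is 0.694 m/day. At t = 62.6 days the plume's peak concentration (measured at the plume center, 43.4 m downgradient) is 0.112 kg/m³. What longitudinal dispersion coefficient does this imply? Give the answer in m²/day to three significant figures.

At the plume center C_max = M/(n_e·A·√(4πDt)), so D = M²/(4πt·(n_e·A·C_max)²).
n_e·A·C_max = 0.23 × 174 × 0.112 = 4.482 kg/m.
D = 34.5²/(4π × 62.6 × 4.482²) = 0.0753 m²/day.

0.0753 m²/day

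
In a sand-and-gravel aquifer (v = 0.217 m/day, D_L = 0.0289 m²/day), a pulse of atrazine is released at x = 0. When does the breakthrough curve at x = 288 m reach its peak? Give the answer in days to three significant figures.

1330 days

For the 1D instantaneous-source solution, setting ∂C/∂t = 0 at fixed x gives v²t² + 2Dt − x² = 0, so t = (√(D² + v²x²) − D)/v².
√(D² + v²x²) = √(0.0289² + 0.217² × 288²) = 62.50; v² = 0.047089.
t = (62.50 − 0.0289)/0.047089 = 1330 days (vs. the pure-advection estimate x/v = 1330 d).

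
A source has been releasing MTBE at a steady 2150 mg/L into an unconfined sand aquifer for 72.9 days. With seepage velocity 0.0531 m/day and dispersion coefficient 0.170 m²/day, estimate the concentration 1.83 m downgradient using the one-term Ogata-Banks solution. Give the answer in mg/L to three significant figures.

For a continuous step input, C/C₀ ≈ ½·erfc((x−vt)/(2√(Dt))).
vt = 0.0531 × 72.9 = 3.87099 m and 2√(Dt) = 2√(0.170 × 72.9) = 7.041 m.
Argument (x−vt)/(2√(Dt)) = (1.83 − 3.87099)/7.041 = -0.2899; ½·erfc(-0.2899) = 0.6591.
C = 2150 × 0.6591 = 1420 mg/L.

1420 mg/L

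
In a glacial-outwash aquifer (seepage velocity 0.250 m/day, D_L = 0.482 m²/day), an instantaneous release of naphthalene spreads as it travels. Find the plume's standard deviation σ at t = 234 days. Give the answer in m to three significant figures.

Dispersive spreading gives a Gaussian with σ² = 2Dt; advection only shifts the center.
σ = √(2 × 0.482 × 234) = 15.0 m.

15.0 m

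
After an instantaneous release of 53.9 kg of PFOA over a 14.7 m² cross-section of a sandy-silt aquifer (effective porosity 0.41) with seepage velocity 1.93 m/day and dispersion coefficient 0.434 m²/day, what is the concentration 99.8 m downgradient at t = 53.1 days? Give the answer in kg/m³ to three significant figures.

0.486 kg/m³

For an instantaneous plane source, C(x,t) = M/(n_e·A·√(4πDt)) · exp(−(x−vt)²/(4Dt)), with n_e·A the pore (flow) area.
Plume center vt = 1.93 × 53.1 = 102.483 m, so the well at 99.8 m is 2.683 m upgradient of the peak.
√(4πDt) = 17.02 m, giving peak height M/(n_e·A·√(4πDt)) = 53.9/(0.41 × 14.7 × 17.02) = 0.5254 kg/m³.
(x−vt)²/(4Dt) = (-2.683)²/(4 × 0.434 × 53.1) = 0.07809; exp(−0.07809) = 0.9249.
C = 0.5254 × 0.9249 = 0.486 kg/m³.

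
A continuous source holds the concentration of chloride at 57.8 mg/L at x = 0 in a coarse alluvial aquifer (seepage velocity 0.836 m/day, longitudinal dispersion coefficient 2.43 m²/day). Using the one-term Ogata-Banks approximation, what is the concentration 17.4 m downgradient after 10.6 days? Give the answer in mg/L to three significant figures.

For a continuous step input, C/C₀ ≈ ½·erfc((x−vt)/(2√(Dt))).
vt = 0.836 × 10.6 = 8.8616 m and 2√(Dt) = 2√(2.43 × 10.6) = 10.15 m.
Argument (x−vt)/(2√(Dt)) = (17.4 − 8.8616)/10.15 = 0.8412; ½·erfc(0.8412) = 0.1171.
C = 57.8 × 0.1171 = 6.77 mg/L.

6.77 mg/L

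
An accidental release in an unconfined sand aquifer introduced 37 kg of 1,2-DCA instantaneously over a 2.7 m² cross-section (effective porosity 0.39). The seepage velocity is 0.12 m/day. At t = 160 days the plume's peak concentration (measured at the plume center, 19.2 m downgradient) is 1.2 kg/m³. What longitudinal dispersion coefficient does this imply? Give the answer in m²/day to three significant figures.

0.426 m²/day

At the plume center C_max = M/(n_e·A·√(4πDt)), so D = M²/(4πt·(n_e·A·C_max)²).
n_e·A·C_max = 0.39 × 2.7 × 1.2 = 1.264 kg/m.
D = 37²/(4π × 160 × 1.264²) = 0.426 m²/day.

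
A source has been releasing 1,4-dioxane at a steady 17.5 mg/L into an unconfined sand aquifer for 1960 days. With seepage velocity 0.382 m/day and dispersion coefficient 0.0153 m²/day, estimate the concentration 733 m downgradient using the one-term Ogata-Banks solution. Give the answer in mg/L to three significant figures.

17.1 mg/L

For a continuous step input, C/C₀ ≈ ½·erfc((x−vt)/(2√(Dt))).
vt = 0.382 × 1960 = 748.72 m and 2√(Dt) = 2√(0.0153 × 1960) = 10.95 m.
Argument (x−vt)/(2√(Dt)) = (733 − 748.72)/10.95 = -1.436; ½·erfc(-1.436) = 0.9789.
C = 17.5 × 0.9789 = 17.1 mg/L.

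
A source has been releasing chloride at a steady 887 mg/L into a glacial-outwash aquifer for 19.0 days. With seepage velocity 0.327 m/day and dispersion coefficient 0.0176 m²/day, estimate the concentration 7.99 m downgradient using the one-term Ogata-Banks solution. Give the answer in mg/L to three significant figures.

For a continuous step input, C/C₀ ≈ ½·erfc((x−vt)/(2√(Dt))).
vt = 0.327 × 19.0 = 6.213 m and 2√(Dt) = 2√(0.0176 × 19.0) = 1.157 m.
Argument (x−vt)/(2√(Dt)) = (7.99 − 6.213)/1.157 = 1.536; ½·erfc(1.536) = 0.01492.
C = 887 × 0.01492 = 13.2 mg/L.

13.2 mg/L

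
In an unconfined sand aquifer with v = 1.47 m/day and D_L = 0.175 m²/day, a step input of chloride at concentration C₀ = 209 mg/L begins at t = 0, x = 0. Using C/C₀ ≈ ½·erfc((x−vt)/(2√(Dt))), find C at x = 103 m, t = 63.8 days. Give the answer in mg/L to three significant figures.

5.35 mg/L

For a continuous step input, C/C₀ ≈ ½·erfc((x−vt)/(2√(Dt))).
vt = 1.47 × 63.8 = 93.786 m and 2√(Dt) = 2√(0.175 × 63.8) = 6.683 m.
Argument (x−vt)/(2√(Dt)) = (103 − 93.786)/6.683 = 1.379; ½·erfc(1.379) = 0.02558.
C = 209 × 0.02558 = 5.35 mg/L.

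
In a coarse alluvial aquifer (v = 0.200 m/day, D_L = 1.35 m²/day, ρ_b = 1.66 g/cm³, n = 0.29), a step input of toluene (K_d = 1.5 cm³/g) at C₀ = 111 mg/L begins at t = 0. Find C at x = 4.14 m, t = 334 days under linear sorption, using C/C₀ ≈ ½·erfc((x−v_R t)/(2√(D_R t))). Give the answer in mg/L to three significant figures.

68.2 mg/L

Retardation factor R = 1 + ρ_b·K_d/n = 1 + 1.66 × 1.5/0.29 = 9.586.
Sorption retards both mechanisms: v_R = v/R = 0.02086 m/day, D_R = D/R = 0.1408 m²/day.
v_R·t = 0.02086 × 334 = 6.96724 m; 2√(D_R t) = 13.72 m; argument = (4.14 − 6.96724)/13.72 = -0.2061.
C = C₀ × ½·erfc(-0.2061) = 111 × 0.6147 = 68.2 mg/L.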